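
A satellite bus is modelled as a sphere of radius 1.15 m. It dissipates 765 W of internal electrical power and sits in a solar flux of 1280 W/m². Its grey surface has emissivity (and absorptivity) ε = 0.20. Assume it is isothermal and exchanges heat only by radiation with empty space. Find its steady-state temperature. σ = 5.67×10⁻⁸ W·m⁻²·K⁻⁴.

At steady state, absorbed solar power + internal power = radiated power.
Absorbed: α·S·A_cross = 0.20·1280·4.155 = 1064 W (cross-section πr²).
Total input = 1064 + 765 = 1829 W.
Radiated: εσ·A_surf·T⁴ with A_surf = 4πr² = 16.62 m².
T⁴ = 1829/(0.20·5.67×10⁻⁸·16.62) = 9.703×10⁹ K⁴.

T ≈ 314 K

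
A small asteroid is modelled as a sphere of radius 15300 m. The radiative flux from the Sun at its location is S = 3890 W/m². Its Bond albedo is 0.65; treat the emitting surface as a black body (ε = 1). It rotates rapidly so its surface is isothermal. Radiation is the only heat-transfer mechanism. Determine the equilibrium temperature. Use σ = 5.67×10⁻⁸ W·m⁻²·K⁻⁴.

T ≈ 278 K

At equilibrium, absorbed power = emitted power.
Absorbing cross-section = πr² = 7.354×10⁸ m²; emitting surface = 4πr² = 2.942×10⁹ m² (ratio 4).
(1−a)S·A_cross = εσ·A_surf·T⁴  ⇒  T⁴ = (1−a)S/(4σ).
T⁴ = 0.350·3890/(4·5.67×10⁻⁸) = 6.003×10⁹ K⁴.
T = (6.003×10⁹)^(1/4).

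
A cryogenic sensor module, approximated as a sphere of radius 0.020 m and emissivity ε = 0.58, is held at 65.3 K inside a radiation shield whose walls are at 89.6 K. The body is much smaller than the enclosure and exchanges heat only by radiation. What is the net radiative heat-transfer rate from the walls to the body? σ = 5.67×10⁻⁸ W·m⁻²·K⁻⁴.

P_net ≈ 0.00765 W

For a small grey body in a large enclosure: P_net = εσA(T_body⁴ − T_wall⁴).
A = 4πr² = 0.005027 m²; T_body⁴ − T_wall⁴ = 1.818×10⁷ − 6.445×10⁷ = -4.627×10⁷ K⁴.
|P_net| = 0.58·5.67×10⁻⁸·0.005027·4.627×10⁷.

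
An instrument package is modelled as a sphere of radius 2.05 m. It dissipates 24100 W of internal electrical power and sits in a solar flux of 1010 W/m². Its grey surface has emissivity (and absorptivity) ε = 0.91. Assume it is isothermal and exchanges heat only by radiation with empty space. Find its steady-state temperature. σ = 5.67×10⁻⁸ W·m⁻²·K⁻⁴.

T ≈ 340 K

At steady state, absorbed solar power + internal power = radiated power.
Absorbed: α·S·A_cross = 0.91·1010·13.20 = 12130 W (cross-section πr²).
Total input = 12130 + 24100 = 36230 W.
Radiated: εσ·A_surf·T⁴ with A_surf = 4πr² = 52.81 m².
T⁴ = 36230/(0.91·5.67×10⁻⁸·52.81) = 1.330×10¹⁰ K⁴.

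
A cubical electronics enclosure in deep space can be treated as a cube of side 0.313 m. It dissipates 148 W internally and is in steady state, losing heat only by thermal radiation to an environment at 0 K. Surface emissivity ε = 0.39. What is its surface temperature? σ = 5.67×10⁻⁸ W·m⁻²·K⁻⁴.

T ≈ 327 K

Steady state: internal power = radiated power, P = εσA T⁴.
Radiating area A = 6L² = 0.5878 m².
T⁴ = P/(εσA) = 148/(0.39·5.67×10⁻⁸·0.5878) = 1.139×10¹⁰ K⁴.
T = (1.139×10¹⁰)^(1/4).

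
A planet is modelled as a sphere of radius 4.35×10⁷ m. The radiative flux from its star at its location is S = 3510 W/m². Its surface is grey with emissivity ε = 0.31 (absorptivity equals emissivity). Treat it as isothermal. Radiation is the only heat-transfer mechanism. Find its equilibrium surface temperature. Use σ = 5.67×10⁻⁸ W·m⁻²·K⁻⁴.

At equilibrium, absorbed power = emitted power.
Absorbing cross-section = πr² = 5.945×10¹⁵ m²; emitting surface = 4πr² = 2.378×10¹⁶ m² (ratio 4).
εS·A_cross = εσ·A_surf·T⁴  ⇒  T⁴ = S/(4σ)   (ε cancels).
T⁴ = 3510/(4·5.67×10⁻⁸) = 1.548×10¹⁰ K⁴.
T = (1.548×10¹⁰)^(1/4).

T ≈ 353 K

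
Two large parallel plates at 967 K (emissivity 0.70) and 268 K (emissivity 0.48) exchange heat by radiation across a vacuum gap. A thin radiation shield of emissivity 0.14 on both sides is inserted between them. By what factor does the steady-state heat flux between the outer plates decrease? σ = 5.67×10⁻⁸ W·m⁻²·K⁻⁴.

Without shield: q₀ = σΔ(T⁴)/(1/ε₁+1/ε₂−1) with denominator 2.512.
With shield the two gaps are in series; the resistances add: (1/ε₁+1/ε_s−1)+(1/ε_s+1/ε₂−1) = 7.571+8.226 = 15.80.
Heat-flux ratio q₀/q = 15.80/2.512.

factor ≈ 6.29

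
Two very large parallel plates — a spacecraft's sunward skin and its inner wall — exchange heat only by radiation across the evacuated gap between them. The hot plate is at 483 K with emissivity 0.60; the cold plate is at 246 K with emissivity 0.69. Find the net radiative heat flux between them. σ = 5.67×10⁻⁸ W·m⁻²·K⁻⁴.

q ≈ 1360 W/m²

For two infinite grey parallel plates, q = σ(T₁⁴ − T₂⁴)/(1/ε₁ + 1/ε₂ − 1).
T₁⁴ − T₂⁴ = 5.442×10¹⁰ − 3.662×10⁹ = 5.076×10¹⁰ K⁴.
1/ε₁ + 1/ε₂ − 1 = 1.667 + 1.449 − 1 = 2.116.
q = 5.67×10⁻⁸ × 5.076×10¹⁰ / 2.116.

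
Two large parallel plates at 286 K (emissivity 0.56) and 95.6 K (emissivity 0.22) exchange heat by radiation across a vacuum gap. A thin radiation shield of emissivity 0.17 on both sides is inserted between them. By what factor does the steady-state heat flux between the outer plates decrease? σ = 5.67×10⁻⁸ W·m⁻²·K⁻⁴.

factor ≈ 3.02

Without shield: q₀ = σΔ(T⁴)/(1/ε₁+1/ε₂−1) with denominator 5.331.
With shield the two gaps are in series; the resistances add: (1/ε₁+1/ε_s−1)+(1/ε_s+1/ε₂−1) = 6.668+9.428 = 16.10.
Heat-flux ratio q₀/q = 16.10/5.331.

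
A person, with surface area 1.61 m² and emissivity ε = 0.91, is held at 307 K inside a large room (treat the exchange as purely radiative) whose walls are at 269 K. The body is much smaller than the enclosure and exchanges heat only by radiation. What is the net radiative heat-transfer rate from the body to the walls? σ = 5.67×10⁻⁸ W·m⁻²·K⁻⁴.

P_net ≈ 303 W

For a small grey body in a large enclosure: P_net = εσA(T_body⁴ − T_wall⁴).
A = 1.61 m²; T_body⁴ − T_wall⁴ = 8.883×10⁹ − 5.236×10⁹ = 3.647×10⁹ K⁴.
|P_net| = 0.91·5.67×10⁻⁸·1.610·3.647×10⁹.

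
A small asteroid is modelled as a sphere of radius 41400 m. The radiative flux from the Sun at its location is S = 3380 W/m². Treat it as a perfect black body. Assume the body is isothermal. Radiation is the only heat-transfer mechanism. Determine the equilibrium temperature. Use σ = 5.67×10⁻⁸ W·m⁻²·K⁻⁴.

At equilibrium, absorbed power = emitted power.
Absorbing cross-section = πr² = 5.385×10⁹ m²; emitting surface = 4πr² = 2.154×10¹⁰ m² (ratio 4).
S·A_cross = εσ·A_surf·T⁴  ⇒  T⁴ = S/(4σ).
T⁴ = 1.00·3380/(4·5.67×10⁻⁸) = 1.490×10¹⁰ K⁴.
T = (1.490×10¹⁰)^(1/4).

T ≈ 349 K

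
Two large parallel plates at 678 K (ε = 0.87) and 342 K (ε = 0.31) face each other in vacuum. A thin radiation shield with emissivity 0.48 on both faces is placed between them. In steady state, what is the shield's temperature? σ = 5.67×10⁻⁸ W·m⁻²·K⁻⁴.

T_s ≈ 616 K

In steady state the net flux on the hot side equals that on the cold side.
σ(T₁⁴−T_s⁴)/D₁ = σ(T_s⁴−T₂⁴)/D₂, with D₁ = 1/ε₁+1/ε_s−1 = 2.233, D₂ = 1/ε_s+1/ε₂−1 = 4.309.
Solve for T_s⁴: T_s⁴ = (D₂·T₁⁴ + D₁·T₂⁴)/(D₁+D₂) = 1.439×10¹¹ K⁴.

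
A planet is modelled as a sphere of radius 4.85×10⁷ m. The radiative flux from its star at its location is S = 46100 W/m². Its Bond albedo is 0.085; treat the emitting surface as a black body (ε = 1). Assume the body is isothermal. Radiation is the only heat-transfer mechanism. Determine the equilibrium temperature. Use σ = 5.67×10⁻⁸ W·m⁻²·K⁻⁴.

At equilibrium, absorbed power = emitted power.
Absorbing cross-section = πr² = 7.390×10¹⁵ m²; emitting surface = 4πr² = 2.956×10¹⁶ m² (ratio 4).
(1−a)S·A_cross = εσ·A_surf·T⁴  ⇒  T⁴ = (1−a)S/(4σ).
T⁴ = 0.915·46100/(4·5.67×10⁻⁸) = 1.860×10¹¹ K⁴.
T = (1.860×10¹¹)^(1/4).

T ≈ 657 K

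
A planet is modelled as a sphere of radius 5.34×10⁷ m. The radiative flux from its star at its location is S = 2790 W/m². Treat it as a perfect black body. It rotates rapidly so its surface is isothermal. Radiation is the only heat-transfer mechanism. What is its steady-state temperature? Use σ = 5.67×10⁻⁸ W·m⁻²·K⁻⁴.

At equilibrium, absorbed power = emitted power.
Absorbing cross-section = πr² = 8.958×10¹⁵ m²; emitting surface = 4πr² = 3.583×10¹⁶ m² (ratio 4).
S·A_cross = εσ·A_surf·T⁴  ⇒  T⁴ = S/(4σ).
T⁴ = 1.00·2790/(4·5.67×10⁻⁸) = 1.230×10¹⁰ K⁴.
T = (1.230×10¹⁰)^(1/4).

T ≈ 333 K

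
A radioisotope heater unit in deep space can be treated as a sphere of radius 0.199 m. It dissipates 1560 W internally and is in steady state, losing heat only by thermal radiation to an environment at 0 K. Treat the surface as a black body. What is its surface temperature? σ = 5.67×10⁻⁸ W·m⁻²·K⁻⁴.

Steady state: internal power = radiated power, P = εσA T⁴.
Radiating area A = 4πr² = 0.4976 m².
T⁴ = P/(εσA) = 1560/(1.0·5.67×10⁻⁸·0.4976) = 5.529×10¹⁰ K⁴.
T = (5.529×10¹⁰)^(1/4).

T ≈ 485 K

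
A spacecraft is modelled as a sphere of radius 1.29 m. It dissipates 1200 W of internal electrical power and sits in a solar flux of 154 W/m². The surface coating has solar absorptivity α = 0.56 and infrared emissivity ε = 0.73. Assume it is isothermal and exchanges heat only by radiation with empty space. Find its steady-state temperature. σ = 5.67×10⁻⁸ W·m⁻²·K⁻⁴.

At steady state, absorbed solar power + internal power = radiated power.
Absorbed: α·S·A_cross = 0.56·154·5.228 = 450.9 W (cross-section πr²).
Total input = 450.9 + 1200 = 1651 W.
Radiated: εσ·A_surf·T⁴ with A_surf = 4πr² = 20.91 m².
T⁴ = 1651/(0.73·5.67×10⁻⁸·20.91) = 1.907×10⁹ K⁴.

T ≈ 209 K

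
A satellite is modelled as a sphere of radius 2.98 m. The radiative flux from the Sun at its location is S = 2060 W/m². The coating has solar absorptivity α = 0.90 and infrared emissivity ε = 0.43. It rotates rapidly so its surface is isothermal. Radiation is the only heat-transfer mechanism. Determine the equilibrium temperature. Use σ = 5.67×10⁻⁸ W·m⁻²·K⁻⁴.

T ≈ 371 K

At equilibrium, absorbed power = emitted power.
Absorbing cross-section = πr² = 27.90 m²; emitting surface = 4πr² = 111.6 m² (ratio 4).
αS·A_cross = εσ·A_surf·T⁴  ⇒  T⁴ = αS/(ε·4σ).
T⁴ = 0.900·2060/(0.43·4·5.67×10⁻⁸) = 1.901×10¹⁰ K⁴.
T = (1.901×10¹⁰)^(1/4).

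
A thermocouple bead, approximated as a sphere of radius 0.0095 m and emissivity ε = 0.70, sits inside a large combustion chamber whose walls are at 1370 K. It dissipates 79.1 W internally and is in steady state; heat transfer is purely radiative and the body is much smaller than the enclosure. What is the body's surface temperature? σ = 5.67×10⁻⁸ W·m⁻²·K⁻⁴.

T ≈ 1520 K

For a small grey body in a large enclosure, net radiated power = εσA(T⁴ − T_w⁴).
Steady state: P = εσA(T⁴ − T_w⁴) with A = 4πr² = 0.001134 m².
T⁴ = P/(εσA) + T_w⁴ = 79.1/(0.70·5.67×10⁻⁸·0.001134) + (1370)⁴
    = 1.757×10¹² + 3.523×10¹² = 5.280×10¹² K⁴.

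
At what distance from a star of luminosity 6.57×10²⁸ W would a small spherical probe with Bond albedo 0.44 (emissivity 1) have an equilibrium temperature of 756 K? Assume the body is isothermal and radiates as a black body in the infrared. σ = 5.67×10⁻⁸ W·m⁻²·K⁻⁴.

d ≈ 1.99×10¹¹ m

For an isothermal black-emitting sphere, (1−a)S·πr² = σ·4πr²·T⁴ ⇒ S = 4σT⁴/(1−a).
S = 4·5.67×10⁻⁸·(756)⁴/0.560 = 1.323×10⁵ W/m².
Flux falls as S = L/(4πd²), so d = √(L/(4πS)) = √(6.57×10²⁸/(4π·1.323×10⁵)).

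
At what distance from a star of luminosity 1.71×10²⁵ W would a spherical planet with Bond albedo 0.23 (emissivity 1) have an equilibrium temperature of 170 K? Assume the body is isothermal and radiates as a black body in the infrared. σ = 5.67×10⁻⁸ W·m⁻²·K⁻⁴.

For an isothermal black-emitting sphere, (1−a)S·πr² = σ·4πr²·T⁴ ⇒ S = 4σT⁴/(1−a).
S = 4·5.67×10⁻⁸·(170)⁴/0.770 = 246.0 W/m².
Flux falls as S = L/(4πd²), so d = √(L/(4πS)) = √(1.71×10²⁵/(4π·246.0)).

d ≈ 7.44×10¹⁰ m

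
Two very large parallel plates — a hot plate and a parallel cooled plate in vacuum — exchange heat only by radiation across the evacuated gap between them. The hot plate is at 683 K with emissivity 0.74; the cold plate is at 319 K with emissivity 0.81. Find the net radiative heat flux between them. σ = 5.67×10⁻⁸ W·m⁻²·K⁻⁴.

q ≈ 7410 W/m²

For two infinite grey parallel plates, q = σ(T₁⁴ − T₂⁴)/(1/ε₁ + 1/ε₂ − 1).
T₁⁴ − T₂⁴ = 2.176×10¹¹ − 1.036×10¹⁰ = 2.073×10¹¹ K⁴.
1/ε₁ + 1/ε₂ − 1 = 1.351 + 1.235 − 1 = 1.586.
q = 5.67×10⁻⁸ × 2.073×10¹¹ / 1.586.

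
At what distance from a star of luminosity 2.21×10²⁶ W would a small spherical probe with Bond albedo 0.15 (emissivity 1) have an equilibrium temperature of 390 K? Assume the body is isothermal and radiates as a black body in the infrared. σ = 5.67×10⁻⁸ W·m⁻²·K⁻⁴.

d ≈ 5.34×10¹⁰ m

For an isothermal black-emitting sphere, (1−a)S·πr² = σ·4πr²·T⁴ ⇒ S = 4σT⁴/(1−a).
S = 4·5.67×10⁻⁸·(390)⁴/0.850 = 6173 W/m².
Flux falls as S = L/(4πd²), so d = √(L/(4πS)) = √(2.21×10²⁶/(4π·6173)).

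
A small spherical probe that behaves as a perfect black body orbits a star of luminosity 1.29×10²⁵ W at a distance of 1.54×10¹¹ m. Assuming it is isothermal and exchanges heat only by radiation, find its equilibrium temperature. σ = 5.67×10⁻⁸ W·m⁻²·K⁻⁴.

T ≈ 118 K

First find the stellar flux at distance d: S = L/(4πd²) = 1.29×10²⁵/(4π·(1.54×10¹¹)²) = 43.29 W/m².
For an isothermal sphere, absorbed (1−a)S·πr² = emitted σ·4πr²·T⁴, so T⁴ = (1−a)S/(4σ).
T⁴ = 1.00·43.29/(4·5.67×10⁻⁸) = 1.909×10⁸ K⁴.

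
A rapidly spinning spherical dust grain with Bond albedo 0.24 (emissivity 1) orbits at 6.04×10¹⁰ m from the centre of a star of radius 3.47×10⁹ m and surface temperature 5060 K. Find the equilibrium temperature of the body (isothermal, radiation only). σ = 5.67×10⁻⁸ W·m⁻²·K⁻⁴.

T ≈ 801 K

The star's surface emits σT_*⁴; at distance d the flux is S = σT_*⁴(R_*/d)².
S = 5.67×10⁻⁸·(5060)⁴·(3.47×10⁹/6.04×10¹⁰)² = 1.227×10⁵ W/m².
For an isothermal sphere T⁴ = (1−a)S/(4σ) = 4.111×10¹¹ K⁴.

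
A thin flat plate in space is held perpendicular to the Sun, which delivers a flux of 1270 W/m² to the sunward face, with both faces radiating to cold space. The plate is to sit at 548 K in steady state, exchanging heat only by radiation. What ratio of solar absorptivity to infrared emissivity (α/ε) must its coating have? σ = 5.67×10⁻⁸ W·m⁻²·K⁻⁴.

α/ε ≈ 8.05

Balance: αS·A = εσ·2A·T⁴ ⇒ α/ε = 2σT⁴/S.
α/ε = 2·5.67×10⁻⁸·(548)⁴/1270 = 2·5.67×10⁻⁸·9.018×10¹⁰/1270.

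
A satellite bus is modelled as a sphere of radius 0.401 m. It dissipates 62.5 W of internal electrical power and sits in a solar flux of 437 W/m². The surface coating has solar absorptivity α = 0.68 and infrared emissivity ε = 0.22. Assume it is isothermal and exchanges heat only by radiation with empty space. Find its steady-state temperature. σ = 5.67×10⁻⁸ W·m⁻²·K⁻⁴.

At steady state, absorbed solar power + internal power = radiated power.
Absorbed: α·S·A_cross = 0.68·437·0.5052 = 150.1 W (cross-section πr²).
Total input = 150.1 + 62.5 = 212.6 W.
Radiated: εσ·A_surf·T⁴ with A_surf = 4πr² = 2.021 m².
T⁴ = 212.6/(0.22·5.67×10⁻⁸·2.021) = 8.435×10⁹ K⁴.

T ≈ 303 K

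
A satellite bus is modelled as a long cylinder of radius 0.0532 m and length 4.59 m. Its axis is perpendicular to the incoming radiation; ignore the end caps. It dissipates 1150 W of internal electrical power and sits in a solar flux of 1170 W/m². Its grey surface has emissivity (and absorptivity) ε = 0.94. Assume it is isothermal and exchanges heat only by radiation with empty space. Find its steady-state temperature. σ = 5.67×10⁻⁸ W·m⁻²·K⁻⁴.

T ≈ 379 K

At steady state, absorbed solar power + internal power = radiated power.
Absorbed: α·S·A_cross = 0.94·1170·0.4884 = 537.1 W (cross-section 2rL).
Total input = 537.1 + 1150 = 1687 W.
Radiated: εσ·A_surf·T⁴ with A_surf = 2πrL = 1.534 m².
T⁴ = 1687/(0.94·5.67×10⁻⁸·1.534) = 2.063×10¹⁰ K⁴.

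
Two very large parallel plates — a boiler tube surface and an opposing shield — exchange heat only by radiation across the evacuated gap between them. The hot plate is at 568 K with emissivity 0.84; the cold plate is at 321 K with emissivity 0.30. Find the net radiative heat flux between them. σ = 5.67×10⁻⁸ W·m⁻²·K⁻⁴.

q ≈ 1500 W/m²

For two infinite grey parallel plates, q = σ(T₁⁴ − T₂⁴)/(1/ε₁ + 1/ε₂ − 1).
T₁⁴ − T₂⁴ = 1.041×10¹¹ − 1.062×10¹⁰ = 9.347×10¹⁰ K⁴.
1/ε₁ + 1/ε₂ − 1 = 1.190 + 3.333 − 1 = 3.524.
q = 5.67×10⁻⁸ × 9.347×10¹⁰ / 3.524.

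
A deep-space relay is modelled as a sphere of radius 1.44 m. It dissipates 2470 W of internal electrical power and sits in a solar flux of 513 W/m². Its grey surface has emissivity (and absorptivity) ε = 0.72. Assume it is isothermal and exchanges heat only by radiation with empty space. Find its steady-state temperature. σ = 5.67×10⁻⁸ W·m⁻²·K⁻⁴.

At steady state, absorbed solar power + internal power = radiated power.
Absorbed: α·S·A_cross = 0.72·513·6.514 = 2406 W (cross-section πr²).
Total input = 2406 + 2470 = 4876 W.
Radiated: εσ·A_surf·T⁴ with A_surf = 4πr² = 26.06 m².
T⁴ = 4876/(0.72·5.67×10⁻⁸·26.06) = 4.584×10⁹ K⁴.

T ≈ 260 K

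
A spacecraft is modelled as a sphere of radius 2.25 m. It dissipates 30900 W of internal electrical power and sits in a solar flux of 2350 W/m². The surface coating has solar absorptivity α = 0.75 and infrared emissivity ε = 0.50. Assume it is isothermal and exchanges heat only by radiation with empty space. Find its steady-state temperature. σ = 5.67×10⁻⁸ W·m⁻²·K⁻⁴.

At steady state, absorbed solar power + internal power = radiated power.
Absorbed: α·S·A_cross = 0.75·2350·15.90 = 28030 W (cross-section πr²).
Total input = 28030 + 30900 = 58930 W.
Radiated: εσ·A_surf·T⁴ with A_surf = 4πr² = 63.62 m².
T⁴ = 58930/(0.50·5.67×10⁻⁸·63.62) = 3.268×10¹⁰ K⁴.

T ≈ 425 K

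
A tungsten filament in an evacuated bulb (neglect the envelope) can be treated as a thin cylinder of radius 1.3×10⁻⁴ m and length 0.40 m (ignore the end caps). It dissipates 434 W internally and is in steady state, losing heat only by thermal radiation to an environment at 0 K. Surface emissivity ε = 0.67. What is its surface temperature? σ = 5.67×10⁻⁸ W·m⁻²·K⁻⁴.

Steady state: internal power = radiated power, P = εσA T⁴.
Radiating area A = 2πrL = 3.267×10⁻⁴ m².
T⁴ = P/(εσA) = 434/(0.67·5.67×10⁻⁸·3.267×10⁻⁴) = 3.497×10¹³ K⁴.
T = (3.497×10¹³)^(1/4).

T ≈ 2430 K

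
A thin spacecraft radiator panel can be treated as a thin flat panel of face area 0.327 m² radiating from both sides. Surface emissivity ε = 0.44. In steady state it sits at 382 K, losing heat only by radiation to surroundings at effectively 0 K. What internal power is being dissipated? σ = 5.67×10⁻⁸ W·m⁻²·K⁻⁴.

P ≈ 347 W

Steady state: P = εσA T⁴.
A = 2·0.327 = 0.6540 m²; T⁴ = (382)⁴ = 2.129×10¹⁰ K⁴.
P = 0.44 × 5.67×10⁻⁸ × 0.6540 × 2.129×10¹⁰.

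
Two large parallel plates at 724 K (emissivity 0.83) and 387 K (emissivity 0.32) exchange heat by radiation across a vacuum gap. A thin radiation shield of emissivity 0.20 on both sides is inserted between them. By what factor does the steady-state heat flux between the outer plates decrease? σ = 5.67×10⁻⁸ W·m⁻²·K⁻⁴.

factor ≈ 3.70

Without shield: q₀ = σΔ(T⁴)/(1/ε₁+1/ε₂−1) with denominator 3.330.
With shield the two gaps are in series; the resistances add: (1/ε₁+1/ε_s−1)+(1/ε_s+1/ε₂−1) = 5.205+7.125 = 12.33.
Heat-flux ratio q₀/q = 12.33/3.330.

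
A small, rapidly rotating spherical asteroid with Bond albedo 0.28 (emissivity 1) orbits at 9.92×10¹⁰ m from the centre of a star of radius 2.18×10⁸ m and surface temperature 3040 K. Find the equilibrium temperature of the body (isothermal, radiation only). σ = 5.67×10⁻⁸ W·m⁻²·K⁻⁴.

The star's surface emits σT_*⁴; at distance d the flux is S = σT_*⁴(R_*/d)².
S = 5.67×10⁻⁸·(3040)⁴·(2.18×10⁸/9.92×10¹⁰)² = 23.39 W/m².
For an isothermal sphere T⁴ = (1−a)S/(4σ) = 7.424×10⁷ K⁴.

T ≈ 92.8 K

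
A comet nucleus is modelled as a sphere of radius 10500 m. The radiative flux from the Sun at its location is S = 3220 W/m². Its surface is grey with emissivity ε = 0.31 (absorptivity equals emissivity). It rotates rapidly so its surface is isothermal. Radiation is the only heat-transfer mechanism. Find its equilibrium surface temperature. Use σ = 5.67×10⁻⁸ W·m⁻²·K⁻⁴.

T ≈ 345 K

At equilibrium, absorbed power = emitted power.
Absorbing cross-section = πr² = 3.464×10⁸ m²; emitting surface = 4πr² = 1.385×10⁹ m² (ratio 4).
εS·A_cross = εσ·A_surf·T⁴  ⇒  T⁴ = S/(4σ)   (ε cancels).
T⁴ = 3220/(4·5.67×10⁻⁸) = 1.420×10¹⁰ K⁴.
T = (1.420×10¹⁰)^(1/4).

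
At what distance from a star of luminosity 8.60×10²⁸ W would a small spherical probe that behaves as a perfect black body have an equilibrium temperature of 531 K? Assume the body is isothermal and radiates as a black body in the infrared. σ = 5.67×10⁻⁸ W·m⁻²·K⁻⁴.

d ≈ 6.16×10¹¹ m

For an isothermal black-emitting sphere, (1−a)S·πr² = σ·4πr²·T⁴ ⇒ S = 4σT⁴/(1−a).
S = 4·5.67×10⁻⁸·(531)⁴/1.00 = 18030 W/m².
Flux falls as S = L/(4πd²), so d = √(L/(4πS)) = √(8.60×10²⁸/(4π·18030)).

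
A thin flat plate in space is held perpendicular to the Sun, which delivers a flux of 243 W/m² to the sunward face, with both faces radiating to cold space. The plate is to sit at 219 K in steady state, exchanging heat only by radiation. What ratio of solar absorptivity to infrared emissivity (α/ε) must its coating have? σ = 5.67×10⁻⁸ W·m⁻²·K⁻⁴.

α/ε ≈ 1.07

Balance: αS·A = εσ·2A·T⁴ ⇒ α/ε = 2σT⁴/S.
α/ε = 2·5.67×10⁻⁸·(219)⁴/243 = 2·5.67×10⁻⁸·2.300×10⁹/243.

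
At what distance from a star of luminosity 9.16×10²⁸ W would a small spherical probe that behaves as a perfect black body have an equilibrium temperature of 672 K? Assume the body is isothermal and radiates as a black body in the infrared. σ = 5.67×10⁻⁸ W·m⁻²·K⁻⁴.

d ≈ 3.97×10¹¹ m

For an isothermal black-emitting sphere, (1−a)S·πr² = σ·4πr²·T⁴ ⇒ S = 4σT⁴/(1−a).
S = 4·5.67×10⁻⁸·(672)⁴/1.00 = 46250 W/m².
Flux falls as S = L/(4πd²), so d = √(L/(4πS)) = √(9.16×10²⁸/(4π·46250)).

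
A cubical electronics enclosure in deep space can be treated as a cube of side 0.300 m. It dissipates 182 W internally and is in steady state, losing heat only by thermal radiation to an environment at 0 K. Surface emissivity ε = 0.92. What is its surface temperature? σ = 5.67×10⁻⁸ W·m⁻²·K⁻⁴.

Steady state: internal power = radiated power, P = εσA T⁴.
Radiating area A = 6L² = 0.5400 m².
T⁴ = P/(εσA) = 182/(0.92·5.67×10⁻⁸·0.5400) = 6.461×10⁹ K⁴.
T = (6.461×10⁹)^(1/4).

T ≈ 284 K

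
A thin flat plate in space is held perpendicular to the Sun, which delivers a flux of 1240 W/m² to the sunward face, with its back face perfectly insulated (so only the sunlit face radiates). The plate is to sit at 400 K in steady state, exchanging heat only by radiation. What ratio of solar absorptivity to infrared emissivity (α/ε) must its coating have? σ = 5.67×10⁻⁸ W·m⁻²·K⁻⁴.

α/ε ≈ 1.17

Balance: αS·A = εσ·1A·T⁴ ⇒ α/ε = σT⁴/S.
α/ε = 5.67×10⁻⁸·(400)⁴/1240 = 5.67×10⁻⁸·2.560×10¹⁰/1240.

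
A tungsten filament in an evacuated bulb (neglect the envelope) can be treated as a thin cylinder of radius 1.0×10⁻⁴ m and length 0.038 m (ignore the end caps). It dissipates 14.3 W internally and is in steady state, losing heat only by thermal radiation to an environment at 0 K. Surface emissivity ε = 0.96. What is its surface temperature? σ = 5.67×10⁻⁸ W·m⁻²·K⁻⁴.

T ≈ 1820 K

Steady state: internal power = radiated power, P = εσA T⁴.
Radiating area A = 2πrL = 2.388×10⁻⁵ m².
T⁴ = P/(εσA) = 14.3/(0.96·5.67×10⁻⁸·2.388×10⁻⁵) = 1.100×10¹³ K⁴.
T = (1.100×10¹³)^(1/4).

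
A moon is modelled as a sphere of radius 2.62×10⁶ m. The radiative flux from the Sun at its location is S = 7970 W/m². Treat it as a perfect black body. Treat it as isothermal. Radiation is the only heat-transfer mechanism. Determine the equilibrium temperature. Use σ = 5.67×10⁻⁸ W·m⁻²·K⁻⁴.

T ≈ 433 K

At equilibrium, absorbed power = emitted power.
Absorbing cross-section = πr² = 2.157×10¹³ m²; emitting surface = 4πr² = 8.626×10¹³ m² (ratio 4).
S·A_cross = εσ·A_surf·T⁴  ⇒  T⁴ = S/(4σ).
T⁴ = 1.00·7970/(4·5.67×10⁻⁸) = 3.514×10¹⁰ K⁴.
T = (3.514×10¹⁰)^(1/4).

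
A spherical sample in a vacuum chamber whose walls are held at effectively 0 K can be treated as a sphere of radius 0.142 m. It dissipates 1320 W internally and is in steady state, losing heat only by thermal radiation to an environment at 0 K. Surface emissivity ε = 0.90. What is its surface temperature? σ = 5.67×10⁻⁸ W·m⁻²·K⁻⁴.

T ≈ 565 K

Steady state: internal power = radiated power, P = εσA T⁴.
Radiating area A = 4πr² = 0.2534 m².
T⁴ = P/(εσA) = 1320/(0.90·5.67×10⁻⁸·0.2534) = 1.021×10¹¹ K⁴.
T = (1.021×10¹¹)^(1/4).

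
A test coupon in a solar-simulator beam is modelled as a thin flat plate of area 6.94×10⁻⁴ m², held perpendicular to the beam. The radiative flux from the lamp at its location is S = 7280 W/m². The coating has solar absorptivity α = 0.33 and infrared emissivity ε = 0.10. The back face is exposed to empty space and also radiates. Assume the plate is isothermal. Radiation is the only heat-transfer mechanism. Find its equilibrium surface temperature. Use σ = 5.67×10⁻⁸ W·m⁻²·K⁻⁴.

T ≈ 678 K

At equilibrium, absorbed power = emitted power.
Absorbing cross-section = A = 6.940×10⁻⁴ m²; emitting surface = 2A = 0.001388 m² (ratio 2).
αS·A_cross = εσ·A_surf·T⁴  ⇒  T⁴ = αS/(ε·2σ).
T⁴ = 0.330·7280/(0.10·2·5.67×10⁻⁸) = 2.119×10¹¹ K⁴.
T = (2.119×10¹¹)^(1/4).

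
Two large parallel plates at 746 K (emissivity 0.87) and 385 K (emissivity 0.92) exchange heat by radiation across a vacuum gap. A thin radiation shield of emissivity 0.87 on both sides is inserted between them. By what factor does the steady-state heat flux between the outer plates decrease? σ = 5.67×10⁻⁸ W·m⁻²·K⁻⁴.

factor ≈ 2.05

Without shield: q₀ = σΔ(T⁴)/(1/ε₁+1/ε₂−1) with denominator 1.236.
With shield the two gaps are in series; the resistances add: (1/ε₁+1/ε_s−1)+(1/ε_s+1/ε₂−1) = 1.299+1.236 = 2.535.
Heat-flux ratio q₀/q = 2.535/1.236.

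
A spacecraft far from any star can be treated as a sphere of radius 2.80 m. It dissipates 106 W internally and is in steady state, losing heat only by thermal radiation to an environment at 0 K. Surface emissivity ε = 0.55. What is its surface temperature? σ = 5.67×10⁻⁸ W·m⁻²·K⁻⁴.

Steady state: internal power = radiated power, P = εσA T⁴.
Radiating area A = 4πr² = 98.52 m².
T⁴ = P/(εσA) = 106/(0.55·5.67×10⁻⁸·98.52) = 3.450×10⁷ K⁴.
T = (3.450×10⁷)^(1/4).

T ≈ 76.6 K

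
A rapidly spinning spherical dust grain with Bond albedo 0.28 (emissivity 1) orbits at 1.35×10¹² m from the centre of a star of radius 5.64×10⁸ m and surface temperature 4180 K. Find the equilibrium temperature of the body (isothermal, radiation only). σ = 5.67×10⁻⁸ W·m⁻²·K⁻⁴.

T ≈ 55.7 K

The star's surface emits σT_*⁴; at distance d the flux is S = σT_*⁴(R_*/d)².
S = 5.67×10⁻⁸·(4180)⁴·(5.64×10⁸/1.35×10¹²)² = 3.021 W/m².
For an isothermal sphere T⁴ = (1−a)S/(4σ) = 9.591×10⁶ K⁴.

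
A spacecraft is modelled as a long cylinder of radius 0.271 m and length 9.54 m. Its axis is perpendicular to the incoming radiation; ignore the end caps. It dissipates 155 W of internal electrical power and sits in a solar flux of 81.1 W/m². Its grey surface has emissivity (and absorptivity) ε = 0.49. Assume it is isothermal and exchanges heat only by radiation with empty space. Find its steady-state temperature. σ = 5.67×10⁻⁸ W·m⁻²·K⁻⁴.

T ≈ 168 K

At steady state, absorbed solar power + internal power = radiated power.
Absorbed: α·S·A_cross = 0.49·81.1·5.171 = 205.5 W (cross-section 2rL).
Total input = 205.5 + 155 = 360.5 W.
Radiated: εσ·A_surf·T⁴ with A_surf = 2πrL = 16.24 m².
T⁴ = 360.5/(0.49·5.67×10⁻⁸·16.24) = 7.987×10⁸ K⁴.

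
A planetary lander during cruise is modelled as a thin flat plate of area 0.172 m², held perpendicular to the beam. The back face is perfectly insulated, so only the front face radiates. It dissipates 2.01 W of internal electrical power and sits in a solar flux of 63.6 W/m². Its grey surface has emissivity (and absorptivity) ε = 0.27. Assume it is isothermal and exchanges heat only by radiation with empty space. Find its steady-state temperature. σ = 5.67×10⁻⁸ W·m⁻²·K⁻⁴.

T ≈ 208 K

At steady state, absorbed solar power + internal power = radiated power.
Absorbed: α·S·A_cross = 0.27·63.6·0.1720 = 2.954 W (cross-section A).
Total input = 2.954 + 2.01 = 4.964 W.
Radiated: εσ·A_surf·T⁴ with A_surf = A = 0.1720 m².
T⁴ = 4.964/(0.27·5.67×10⁻⁸·0.1720) = 1.885×10⁹ K⁴.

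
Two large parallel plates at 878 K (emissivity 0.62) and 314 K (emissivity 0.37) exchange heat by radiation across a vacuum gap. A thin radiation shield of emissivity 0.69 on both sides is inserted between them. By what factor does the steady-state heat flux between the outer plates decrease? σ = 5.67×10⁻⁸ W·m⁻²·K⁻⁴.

factor ≈ 1.57

Without shield: q₀ = σΔ(T⁴)/(1/ε₁+1/ε₂−1) with denominator 3.316.
With shield the two gaps are in series; the resistances add: (1/ε₁+1/ε_s−1)+(1/ε_s+1/ε₂−1) = 2.062+3.152 = 5.214.
Heat-flux ratio q₀/q = 5.214/3.316.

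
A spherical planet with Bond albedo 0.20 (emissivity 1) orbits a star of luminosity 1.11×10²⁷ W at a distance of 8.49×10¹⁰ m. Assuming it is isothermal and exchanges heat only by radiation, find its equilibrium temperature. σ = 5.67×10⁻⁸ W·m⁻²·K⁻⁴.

First find the stellar flux at distance d: S = L/(4πd²) = 1.11×10²⁷/(4π·(8.49×10¹⁰)²) = 12250 W/m².
For an isothermal sphere, absorbed (1−a)S·πr² = emitted σ·4πr²·T⁴, so T⁴ = (1−a)S/(4σ).
T⁴ = 0.800·12250/(4·5.67×10⁻⁸) = 4.323×10¹⁰ K⁴.

T ≈ 456 K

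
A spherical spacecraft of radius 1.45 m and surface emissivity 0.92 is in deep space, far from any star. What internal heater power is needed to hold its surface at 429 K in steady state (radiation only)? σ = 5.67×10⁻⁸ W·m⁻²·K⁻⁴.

P = εσ·4πr²·T⁴.
4πr² = 26.42 m²; T⁴ = 3.387×10¹⁰ K⁴.
P = 0.92·5.67×10⁻⁸·26.42·3.387×10¹⁰.

P ≈ 46700 W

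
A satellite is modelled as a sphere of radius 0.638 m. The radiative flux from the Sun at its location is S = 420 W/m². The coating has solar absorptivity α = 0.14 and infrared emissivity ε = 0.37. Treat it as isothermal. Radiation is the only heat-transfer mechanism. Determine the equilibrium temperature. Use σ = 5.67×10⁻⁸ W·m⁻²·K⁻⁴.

T ≈ 163 K

At equilibrium, absorbed power = emitted power.
Absorbing cross-section = πr² = 1.279 m²; emitting surface = 4πr² = 5.115 m² (ratio 4).
αS·A_cross = εσ·A_surf·T⁴  ⇒  T⁴ = αS/(ε·4σ).
T⁴ = 0.140·420/(0.37·4·5.67×10⁻⁸) = 7.007×10⁸ K⁴.
T = (7.007×10⁸)^(1/4).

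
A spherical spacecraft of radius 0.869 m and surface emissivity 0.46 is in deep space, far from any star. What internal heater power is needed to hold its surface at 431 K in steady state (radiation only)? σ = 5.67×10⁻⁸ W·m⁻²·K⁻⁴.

P = εσ·4πr²·T⁴.
4πr² = 9.490 m²; T⁴ = 3.451×10¹⁰ K⁴.
P = 0.46·5.67×10⁻⁸·9.490·3.451×10¹⁰.

P ≈ 8540 W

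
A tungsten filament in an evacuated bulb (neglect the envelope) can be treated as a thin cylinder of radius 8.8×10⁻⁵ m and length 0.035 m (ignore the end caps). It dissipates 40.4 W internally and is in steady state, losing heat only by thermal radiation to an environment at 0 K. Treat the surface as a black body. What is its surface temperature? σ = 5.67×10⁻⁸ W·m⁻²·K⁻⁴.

T ≈ 2460 K

Steady state: internal power = radiated power, P = εσA T⁴.
Radiating area A = 2πrL = 1.935×10⁻⁵ m².
T⁴ = P/(εσA) = 40.4/(1.0·5.67×10⁻⁸·1.935×10⁻⁵) = 3.682×10¹³ K⁴.
T = (3.682×10¹³)^(1/4).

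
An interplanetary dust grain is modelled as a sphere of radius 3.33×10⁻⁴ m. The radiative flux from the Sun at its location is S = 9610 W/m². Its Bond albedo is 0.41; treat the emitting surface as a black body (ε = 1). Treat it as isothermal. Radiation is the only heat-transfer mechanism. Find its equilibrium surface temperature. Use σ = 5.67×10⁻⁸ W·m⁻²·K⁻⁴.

At equilibrium, absorbed power = emitted power.
Absorbing cross-section = πr² = 3.484×10⁻⁷ m²; emitting surface = 4πr² = 1.393×10⁻⁶ m² (ratio 4).
(1−a)S·A_cross = εσ·A_surf·T⁴  ⇒  T⁴ = (1−a)S/(4σ).
T⁴ = 0.590·9610/(4·5.67×10⁻⁸) = 2.500×10¹⁰ K⁴.
T = (2.500×10¹⁰)^(1/4).

T ≈ 398 K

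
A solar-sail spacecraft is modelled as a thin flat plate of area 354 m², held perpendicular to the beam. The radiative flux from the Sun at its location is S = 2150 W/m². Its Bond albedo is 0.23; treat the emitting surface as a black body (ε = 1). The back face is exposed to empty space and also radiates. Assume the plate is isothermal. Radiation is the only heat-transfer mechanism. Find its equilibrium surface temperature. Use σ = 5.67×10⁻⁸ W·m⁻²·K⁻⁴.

At equilibrium, absorbed power = emitted power.
Absorbing cross-section = A = 354.0 m²; emitting surface = 2A = 708.0 m² (ratio 2).
(1−a)S·A_cross = εσ·A_surf·T⁴  ⇒  T⁴ = (1−a)S/(2σ).
T⁴ = 0.770·2150/(2·5.67×10⁻⁸) = 1.460×10¹⁰ K⁴.
T = (1.460×10¹⁰)^(1/4).

T ≈ 348 K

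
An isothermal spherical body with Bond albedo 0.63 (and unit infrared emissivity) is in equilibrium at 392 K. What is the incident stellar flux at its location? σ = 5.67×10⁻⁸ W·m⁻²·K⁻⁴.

S ≈ 14500 W/m²

(1−a)S·πr² = σ·4πr²·T⁴ ⇒ S = 4σT⁴/(1−a).
S = 4·5.67×10⁻⁸·2.361×10¹⁰/0.370.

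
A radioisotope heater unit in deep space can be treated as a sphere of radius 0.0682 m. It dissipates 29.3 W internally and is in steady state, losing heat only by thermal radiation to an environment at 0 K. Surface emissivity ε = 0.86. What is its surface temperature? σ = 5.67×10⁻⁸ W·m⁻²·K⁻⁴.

T ≈ 318 K

Steady state: internal power = radiated power, P = εσA T⁴.
Radiating area A = 4πr² = 0.05845 m².
T⁴ = P/(εσA) = 29.3/(0.86·5.67×10⁻⁸·0.05845) = 1.028×10¹⁰ K⁴.
T = (1.028×10¹⁰)^(1/4).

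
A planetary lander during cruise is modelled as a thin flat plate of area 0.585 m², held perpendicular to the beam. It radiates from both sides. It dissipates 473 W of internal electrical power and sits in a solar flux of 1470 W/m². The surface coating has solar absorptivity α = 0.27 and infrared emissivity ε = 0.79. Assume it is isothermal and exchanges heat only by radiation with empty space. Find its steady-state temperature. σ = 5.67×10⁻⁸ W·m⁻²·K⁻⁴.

T ≈ 341 K

At steady state, absorbed solar power + internal power = radiated power.
Absorbed: α·S·A_cross = 0.27·1470·0.5850 = 232.2 W (cross-section A).
Total input = 232.2 + 473 = 705.2 W.
Radiated: εσ·A_surf·T⁴ with A_surf = 2A = 1.170 m².
T⁴ = 705.2/(0.79·5.67×10⁻⁸·1.170) = 1.346×10¹⁰ K⁴.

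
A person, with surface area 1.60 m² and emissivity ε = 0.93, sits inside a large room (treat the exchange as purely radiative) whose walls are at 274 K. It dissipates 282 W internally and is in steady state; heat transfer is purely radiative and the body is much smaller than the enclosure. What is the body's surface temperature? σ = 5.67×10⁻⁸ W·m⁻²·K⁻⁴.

For a small grey body in a large enclosure, net radiated power = εσA(T⁴ − T_w⁴).
Steady state: P = εσA(T⁴ − T_w⁴) with A = 1.60 m².
T⁴ = P/(εσA) + T_w⁴ = 282/(0.93·5.67×10⁻⁸·1.600) + (274)⁴
    = 3.342×10⁹ + 5.636×10⁹ = 8.979×10⁹ K⁴.

T ≈ 308 K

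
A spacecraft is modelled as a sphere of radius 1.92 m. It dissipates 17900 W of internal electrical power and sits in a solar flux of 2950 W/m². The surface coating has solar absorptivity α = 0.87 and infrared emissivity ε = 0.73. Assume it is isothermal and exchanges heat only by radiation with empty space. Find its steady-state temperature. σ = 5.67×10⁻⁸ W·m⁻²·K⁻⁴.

At steady state, absorbed solar power + internal power = radiated power.
Absorbed: α·S·A_cross = 0.87·2950·11.58 = 29720 W (cross-section πr²).
Total input = 29720 + 17900 = 47620 W.
Radiated: εσ·A_surf·T⁴ with A_surf = 4πr² = 46.32 m².
T⁴ = 47620/(0.73·5.67×10⁻⁸·46.32) = 2.484×10¹⁰ K⁴.

T ≈ 397 K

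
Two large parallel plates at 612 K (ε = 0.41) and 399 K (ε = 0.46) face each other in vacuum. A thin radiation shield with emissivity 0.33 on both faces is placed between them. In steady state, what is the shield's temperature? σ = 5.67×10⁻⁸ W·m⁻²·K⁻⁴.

In steady state the net flux on the hot side equals that on the cold side.
σ(T₁⁴−T_s⁴)/D₁ = σ(T_s⁴−T₂⁴)/D₂, with D₁ = 1/ε₁+1/ε_s−1 = 4.469, D₂ = 1/ε_s+1/ε₂−1 = 4.204.
Solve for T_s⁴: T_s⁴ = (D₂·T₁⁴ + D₁·T₂⁴)/(D₁+D₂) = 8.106×10¹⁰ K⁴.

T_s ≈ 534 K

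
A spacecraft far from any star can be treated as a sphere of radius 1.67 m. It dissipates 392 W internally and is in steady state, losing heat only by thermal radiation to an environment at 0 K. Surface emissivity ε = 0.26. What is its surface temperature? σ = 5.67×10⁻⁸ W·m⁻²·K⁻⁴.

Steady state: internal power = radiated power, P = εσA T⁴.
Radiating area A = 4πr² = 35.05 m².
T⁴ = P/(εσA) = 392/(0.26·5.67×10⁻⁸·35.05) = 7.587×10⁸ K⁴.
T = (7.587×10⁸)^(1/4).

T ≈ 166 K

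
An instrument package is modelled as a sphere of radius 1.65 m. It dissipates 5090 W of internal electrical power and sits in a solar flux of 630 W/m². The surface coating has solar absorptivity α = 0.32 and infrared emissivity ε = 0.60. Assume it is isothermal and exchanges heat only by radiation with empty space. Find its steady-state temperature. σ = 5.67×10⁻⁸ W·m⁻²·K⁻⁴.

T ≈ 277 K

At steady state, absorbed solar power + internal power = radiated power.
Absorbed: α·S·A_cross = 0.32·630·8.553 = 1724 W (cross-section πr²).
Total input = 1724 + 5090 = 6814 W.
Radiated: εσ·A_surf·T⁴ with A_surf = 4πr² = 34.21 m².
T⁴ = 6814/(0.60·5.67×10⁻⁸·34.21) = 5.855×10⁹ K⁴.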